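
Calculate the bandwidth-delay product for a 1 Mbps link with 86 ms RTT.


BDP = bandwidth * RTT
= 1 Mbps * 86 ms
= 1 * 1e6 * 86 / 1000 bits
= 86000 bits
= 10750 bytes
= 10.498 KB
BDP = 86000 bits (10750 bytes)


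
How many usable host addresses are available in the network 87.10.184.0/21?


Host bits = 32 - 21 = 11
Total addresses = 2^11 = 2048
Usable = total - 2 (network and broadcast)
Usable hosts: 2046


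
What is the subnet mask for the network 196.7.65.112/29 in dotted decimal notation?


/29 means 29 network bits, 3 host bits
Binary: 11111111111111111111111111111000
Mask: 255.255.255.248


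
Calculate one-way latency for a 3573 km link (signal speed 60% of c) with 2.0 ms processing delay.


Speed = 0.6 * 3e5 km/s = 180000 km/s
Propagation delay = 3573 / 180000 = 0.0198 s = 19.85 ms
Processing delay = 2.0 ms
Total one-way latency = 21.85 ms


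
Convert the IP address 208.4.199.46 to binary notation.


208 = 11010000
4 = 00000100
199 = 11000111
46 = 00101110
Binary: 11010000.00000100.11000111.00101110


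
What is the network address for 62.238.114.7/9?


IP:   00111110.11101110.01110010.00000111
Mask: 11111111.10000000.00000000.00000000
AND operation:
Net:  00111110.10000000.00000000.00000000
Network: 62.128.0.0/9


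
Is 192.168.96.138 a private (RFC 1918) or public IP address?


RFC 1918 private ranges:
  10.0.0.0/8 (10.0.0.0 - 10.255.255.255)
  172.16.0.0/12 (172.16.0.0 - 172.31.255.255)
  192.168.0.0/16 (192.168.0.0 - 192.168.255.255)
Private (in 192.168.0.0/16)


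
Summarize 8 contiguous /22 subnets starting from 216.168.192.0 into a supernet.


Original prefix: /22
Number of subnets: 8 = 2^3
New prefix = 22 - 3 = 19
Supernet: 216.168.192.0/19


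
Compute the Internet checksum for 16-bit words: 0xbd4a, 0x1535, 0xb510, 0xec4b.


Sum all words (with carry folding):
+ 0xbd4a = 0xbd4a
+ 0x1535 = 0xd27f
+ 0xb510 = 0x8790
+ 0xec4b = 0x73dc
One's complement: ~0x73dc
Checksum = 0x8c23


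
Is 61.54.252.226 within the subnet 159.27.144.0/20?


Subnet network: 159.27.144.0
Test IP AND mask: 61.54.240.0
No, 61.54.252.226 is not in 159.27.144.0/20


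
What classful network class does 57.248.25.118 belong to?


First octet: 57
Binary: 00111001
0xxxxxxx -> Class A (1-126)
Class A, default mask 255.0.0.0 (/8)


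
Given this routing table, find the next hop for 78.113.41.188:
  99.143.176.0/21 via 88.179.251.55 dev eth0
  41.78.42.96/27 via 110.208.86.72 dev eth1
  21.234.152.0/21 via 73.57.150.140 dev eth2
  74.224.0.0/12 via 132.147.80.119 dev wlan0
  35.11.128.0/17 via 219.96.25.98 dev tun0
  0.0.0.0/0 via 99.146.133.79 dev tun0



Longest prefix match for 78.113.41.188:
  /21 99.143.176.0: no
  /27 41.78.42.96: no
  /21 21.234.152.0: no
  /12 74.224.0.0: no
  /17 35.11.128.0: no
  /0 0.0.0.0: MATCH
Selected: next-hop 99.146.133.79 via tun0 (matched /0)


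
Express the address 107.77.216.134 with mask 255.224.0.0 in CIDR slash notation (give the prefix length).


Binary: 11111111.11100000.00000000.00000000
Count leading 1s
Prefix: /11


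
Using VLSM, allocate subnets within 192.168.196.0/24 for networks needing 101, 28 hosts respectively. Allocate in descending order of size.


101 hosts -> /25 (126 usable): 192.168.196.0/25
28 hosts -> /27 (30 usable): 192.168.196.128/27
Allocation: 192.168.196.0/25 (101 hosts, 126 usable); 192.168.196.128/27 (28 hosts, 30 usable)


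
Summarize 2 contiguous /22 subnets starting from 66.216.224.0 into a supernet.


Original prefix: /22
Number of subnets: 2 = 2^1
New prefix = 22 - 1 = 21
Supernet: 66.216.224.0/21


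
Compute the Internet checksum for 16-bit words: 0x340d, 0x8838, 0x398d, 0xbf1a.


Sum all words (with carry folding):
+ 0x340d = 0x340d
+ 0x8838 = 0xbc45
+ 0x398d = 0xf5d2
+ 0xbf1a = 0xb4ed
One's complement: ~0xb4ed
Checksum = 0x4b12


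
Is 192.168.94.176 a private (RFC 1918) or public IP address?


RFC 1918 private ranges:
  10.0.0.0/8 (10.0.0.0 - 10.255.255.255)
  172.16.0.0/12 (172.16.0.0 - 172.31.255.255)
  192.168.0.0/16 (192.168.0.0 - 192.168.255.255)
Private (in 192.168.0.0/16)


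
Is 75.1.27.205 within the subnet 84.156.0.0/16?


Subnet network: 84.156.0.0
Test IP AND mask: 75.1.0.0
No, 75.1.27.205 is not in 84.156.0.0/16


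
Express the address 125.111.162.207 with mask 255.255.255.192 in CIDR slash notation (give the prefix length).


Binary: 11111111.11111111.11111111.11000000
Count leading 1s
Prefix: /26


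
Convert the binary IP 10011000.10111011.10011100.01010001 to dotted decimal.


10011000 = 152
10111011 = 187
10011100 = 156
01010001 = 81
IP: 152.187.156.81


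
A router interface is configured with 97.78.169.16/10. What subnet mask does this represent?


/10 means 10 network bits, 22 host bits
Binary: 11111111110000000000000000000000
Mask: 255.192.0.0


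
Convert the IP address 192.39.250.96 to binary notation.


192 = 11000000
39 = 00100111
250 = 11111010
96 = 01100000
Binary: 11000000.00100111.11111010.01100000


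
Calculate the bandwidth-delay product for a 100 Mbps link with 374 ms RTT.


BDP = bandwidth * RTT
= 100 Mbps * 374 ms
= 100 * 1e6 * 374 / 1000 bits
= 37400000 bits
= 4675000 bytes
= 4565.4297 KB
BDP = 37400000 bits (4675000 bytes)


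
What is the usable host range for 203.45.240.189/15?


Network: 203.44.0.0
Broadcast: 203.45.255.255
First usable = network + 1
Last usable = broadcast - 1
Range: 203.44.0.1 to 203.45.255.254


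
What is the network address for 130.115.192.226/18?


IP:   10000010.01110011.11000000.11100010
Mask: 11111111.11111111.11000000.00000000
AND operation:
Net:  10000010.01110011.11000000.00000000
Network: 130.115.192.0/18


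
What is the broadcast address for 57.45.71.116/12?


Network: 57.32.0.0/12
Host bits = 20
Set all host bits to 1:
Broadcast: 57.47.255.255


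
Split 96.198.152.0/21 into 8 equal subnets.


New prefix = 21 + 3 = 24
Each subnet has 256 addresses
  96.198.152.0/24
  96.198.153.0/24
  96.198.154.0/24
  96.198.155.0/24
  96.198.156.0/24
  96.198.157.0/24
  96.198.158.0/24
  96.198.159.0/24
Subnets: 96.198.152.0/24, 96.198.153.0/24, 96.198.154.0/24, 96.198.155.0/24, 96.198.156.0/24, 96.198.157.0/24, 96.198.158.0/24, 96.198.159.0/24


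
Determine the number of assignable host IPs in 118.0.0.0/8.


Host bits = 32 - 8 = 24
Total addresses = 2^24 = 16777216
Usable = total - 2 (network and broadcast)
Usable hosts: 16777214


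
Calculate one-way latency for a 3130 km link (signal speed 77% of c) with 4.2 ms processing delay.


Speed = 0.77 * 3e5 km/s = 231000 km/s
Propagation delay = 3130 / 231000 = 0.0135 s = 13.5498 ms
Processing delay = 4.2 ms
Total one-way latency = 17.7498 ms


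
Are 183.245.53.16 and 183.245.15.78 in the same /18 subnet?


Mask: 255.255.192.0
183.245.53.16 AND mask = 183.245.0.0
183.245.15.78 AND mask = 183.245.0.0
Yes, same subnet (183.245.0.0)


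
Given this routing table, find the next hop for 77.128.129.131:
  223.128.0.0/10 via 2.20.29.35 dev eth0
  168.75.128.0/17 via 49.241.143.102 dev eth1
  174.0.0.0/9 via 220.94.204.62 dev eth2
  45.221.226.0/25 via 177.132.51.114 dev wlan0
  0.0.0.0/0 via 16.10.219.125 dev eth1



Longest prefix match for 77.128.129.131:
  /10 223.128.0.0: no
  /17 168.75.128.0: no
  /9 174.0.0.0: no
  /25 45.221.226.0: no
  /0 0.0.0.0: MATCH
Selected: next-hop 16.10.219.125 via eth1 (matched /0)


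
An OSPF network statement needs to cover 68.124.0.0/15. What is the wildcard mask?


Subnet mask: 255.254.0.0
Wildcard = 255.255.255.255 - subnet mask
255 - 255 = 0
255 - 254 = 1
255 - 0 = 255
255 - 0 = 255
Wildcard: 0.1.255.255


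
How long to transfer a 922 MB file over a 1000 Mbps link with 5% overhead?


Effective throughput = 1000 * (1 - 5/100) = 950 Mbps
File size in Mb = 922 * 8 = 7376 Mb
Time = 7376 / 950
Time = 7.7642 seconds


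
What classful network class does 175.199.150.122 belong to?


First octet: 175
Binary: 10101111
10xxxxxx -> Class B (128-191)
Class B, default mask 255.255.0.0 (/16)


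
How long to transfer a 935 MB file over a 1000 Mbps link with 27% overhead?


Effective throughput = 1000 * (1 - 27/100) = 730 Mbps
File size in Mb = 935 * 8 = 7480 Mb
Time = 7480 / 730
Time = 10.2466 seconds


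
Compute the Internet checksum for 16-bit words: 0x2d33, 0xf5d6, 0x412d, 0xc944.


Sum all words (with carry folding):
+ 0x2d33 = 0x2d33
+ 0xf5d6 = 0x230a
+ 0x412d = 0x6437
+ 0xc944 = 0x2d7c
One's complement: ~0x2d7c
Checksum = 0xd283


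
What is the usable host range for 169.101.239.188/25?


Network: 169.101.239.128
Broadcast: 169.101.239.255
First usable = network + 1
Last usable = broadcast - 1
Range: 169.101.239.129 to 169.101.239.254


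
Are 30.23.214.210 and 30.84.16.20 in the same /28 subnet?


Mask: 255.255.255.240
30.23.214.210 AND mask = 30.23.214.208
30.84.16.20 AND mask = 30.84.16.16
No, different subnets (30.23.214.208 vs 30.84.16.16)


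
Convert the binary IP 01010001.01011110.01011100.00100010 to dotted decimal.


01010001 = 81
01011110 = 94
01011100 = 92
00100010 = 34
IP: 81.94.92.34


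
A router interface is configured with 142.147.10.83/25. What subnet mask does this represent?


/25 means 25 network bits, 7 host bits
Binary: 11111111111111111111111110000000
Mask: 255.255.255.128


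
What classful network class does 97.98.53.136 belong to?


First octet: 97
Binary: 01100001
0xxxxxxx -> Class A (1-126)
Class A, default mask 255.0.0.0 (/8)


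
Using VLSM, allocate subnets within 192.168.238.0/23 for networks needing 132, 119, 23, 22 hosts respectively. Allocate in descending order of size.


132 hosts -> /24 (254 usable): 192.168.238.0/24
119 hosts -> /25 (126 usable): 192.168.239.0/25
23 hosts -> /27 (30 usable): 192.168.239.128/27
22 hosts -> /27 (30 usable): 192.168.239.160/27
Allocation: 192.168.238.0/24 (132 hosts, 254 usable); 192.168.239.0/25 (119 hosts, 126 usable); 192.168.239.128/27 (23 hosts, 30 usable); 192.168.239.160/27 (22 hosts, 30 usable)


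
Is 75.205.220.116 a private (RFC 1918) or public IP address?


RFC 1918 private ranges:
  10.0.0.0/8 (10.0.0.0 - 10.255.255.255)
  172.16.0.0/12 (172.16.0.0 - 172.31.255.255)
  192.168.0.0/16 (192.168.0.0 - 192.168.255.255)
Public (not in any RFC 1918 range)


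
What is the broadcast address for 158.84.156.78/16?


Network: 158.84.0.0/16
Host bits = 16
Set all host bits to 1:
Broadcast: 158.84.255.255


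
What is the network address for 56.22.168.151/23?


IP:   00111000.00010110.10101000.10010111
Mask: 11111111.11111111.11111110.00000000
AND operation:
Net:  00111000.00010110.10101000.00000000
Network: 56.22.168.0/23


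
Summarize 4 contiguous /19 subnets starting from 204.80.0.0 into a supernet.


Original prefix: /19
Number of subnets: 4 = 2^2
New prefix = 19 - 2 = 17
Supernet: 204.80.0.0/17


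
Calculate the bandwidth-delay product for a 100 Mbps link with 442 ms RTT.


BDP = bandwidth * RTT
= 100 Mbps * 442 ms
= 100 * 1e6 * 442 / 1000 bits
= 44200000 bits
= 5525000 bytes
= 5395.5078 KB
BDP = 44200000 bits (5525000 bytes)


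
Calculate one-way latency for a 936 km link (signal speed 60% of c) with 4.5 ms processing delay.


Speed = 0.6 * 3e5 km/s = 180000 km/s
Propagation delay = 936 / 180000 = 0.0052 s = 5.2 ms
Processing delay = 4.5 ms
Total one-way latency = 9.7 ms


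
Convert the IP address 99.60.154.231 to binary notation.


99 = 01100011
60 = 00111100
154 = 10011010
231 = 11100111
Binary: 01100011.00111100.10011010.11100111


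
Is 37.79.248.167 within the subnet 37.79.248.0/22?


Subnet network: 37.79.248.0
Test IP AND mask: 37.79.248.0
Yes, 37.79.248.167 is in 37.79.248.0/22


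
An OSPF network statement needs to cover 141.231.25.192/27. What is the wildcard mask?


Subnet mask: 255.255.255.224
Wildcard = 255.255.255.255 - subnet mask
255 - 255 = 0
255 - 255 = 0
255 - 255 = 0
255 - 224 = 31
Wildcard: 0.0.0.31


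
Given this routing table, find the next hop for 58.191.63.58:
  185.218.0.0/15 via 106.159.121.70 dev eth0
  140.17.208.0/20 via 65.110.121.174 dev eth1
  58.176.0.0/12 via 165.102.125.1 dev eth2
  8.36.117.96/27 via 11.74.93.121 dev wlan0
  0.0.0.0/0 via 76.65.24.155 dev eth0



Longest prefix match for 58.191.63.58:
  /15 185.218.0.0: no
  /20 140.17.208.0: no
  /12 58.176.0.0: MATCH
  /27 8.36.117.96: no
  /0 0.0.0.0: MATCH
Selected: next-hop 165.102.125.1 via eth2 (matched /12)


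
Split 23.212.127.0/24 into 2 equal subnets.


New prefix = 24 + 1 = 25
Each subnet has 128 addresses
  23.212.127.0/25
  23.212.127.128/25
Subnets: 23.212.127.0/25, 23.212.127.128/25


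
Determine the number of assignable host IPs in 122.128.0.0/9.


Host bits = 32 - 9 = 23
Total addresses = 2^23 = 8388608
Usable = total - 2 (network and broadcast)
Usable hosts: 8388606


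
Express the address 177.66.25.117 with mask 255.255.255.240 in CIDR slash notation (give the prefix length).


Binary: 11111111.11111111.11111111.11110000
Count leading 1s
Prefix: /28


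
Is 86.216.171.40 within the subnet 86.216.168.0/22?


Subnet network: 86.216.168.0
Test IP AND mask: 86.216.168.0
Yes, 86.216.171.40 is in 86.216.168.0/22


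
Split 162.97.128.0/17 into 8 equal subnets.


New prefix = 17 + 3 = 20
Each subnet has 4096 addresses
  162.97.128.0/20
  162.97.144.0/20
  162.97.160.0/20
  162.97.176.0/20
  162.97.192.0/20
  162.97.208.0/20
  162.97.224.0/20
  162.97.240.0/20
Subnets: 162.97.128.0/20, 162.97.144.0/20, 162.97.160.0/20, 162.97.176.0/20, 162.97.192.0/20, 162.97.208.0/20, 162.97.224.0/20, 162.97.240.0/20


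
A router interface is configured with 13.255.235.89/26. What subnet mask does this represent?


/26 means 26 network bits, 6 host bits
Binary: 11111111111111111111111111000000
Mask: 255.255.255.192


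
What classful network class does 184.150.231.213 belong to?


First octet: 184
Binary: 10111000
10xxxxxx -> Class B (128-191)
Class B, default mask 255.255.0.0 (/16)


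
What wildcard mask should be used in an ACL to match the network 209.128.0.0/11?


Subnet mask: 255.224.0.0
Wildcard = 255.255.255.255 - subnet mask
255 - 255 = 0
255 - 224 = 31
255 - 0 = 255
255 - 0 = 255
Wildcard: 0.31.255.255


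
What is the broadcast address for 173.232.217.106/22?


Network: 173.232.216.0/22
Host bits = 10
Set all host bits to 1:
Broadcast: 173.232.219.255


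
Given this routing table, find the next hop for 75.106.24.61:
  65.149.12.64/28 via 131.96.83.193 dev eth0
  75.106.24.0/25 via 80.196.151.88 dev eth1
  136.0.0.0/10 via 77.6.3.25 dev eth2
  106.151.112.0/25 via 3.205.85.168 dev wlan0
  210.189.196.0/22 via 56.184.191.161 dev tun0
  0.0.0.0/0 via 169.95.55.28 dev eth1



Longest prefix match for 75.106.24.61:
  /28 65.149.12.64: no
  /25 75.106.24.0: MATCH
  /10 136.0.0.0: no
  /25 106.151.112.0: no
  /22 210.189.196.0: no
  /0 0.0.0.0: MATCH
Selected: next-hop 80.196.151.88 via eth1 (matched /25)


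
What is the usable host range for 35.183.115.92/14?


Network: 35.180.0.0
Broadcast: 35.183.255.255
First usable = network + 1
Last usable = broadcast - 1
Range: 35.180.0.1 to 35.183.255.254


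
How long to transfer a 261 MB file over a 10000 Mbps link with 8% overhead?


Effective throughput = 10000 * (1 - 8/100) = 9200 Mbps
File size in Mb = 261 * 8 = 2088 Mb
Time = 2088 / 9200
Time = 0.227 seconds


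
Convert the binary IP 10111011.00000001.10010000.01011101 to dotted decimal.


10111011 = 187
00000001 = 1
10010000 = 144
01011101 = 93
IP: 187.1.144.93


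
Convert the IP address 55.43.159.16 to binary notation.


55 = 00110111
43 = 00101011
159 = 10011111
16 = 00010000
Binary: 00110111.00101011.10011111.00010000


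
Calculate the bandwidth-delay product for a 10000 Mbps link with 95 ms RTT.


BDP = bandwidth * RTT
= 10000 Mbps * 95 ms
= 10000 * 1e6 * 95 / 1000 bits
= 950000000 bits
= 118750000 bytes
= 115966.7969 KB
BDP = 950000000 bits (118750000 bytes)


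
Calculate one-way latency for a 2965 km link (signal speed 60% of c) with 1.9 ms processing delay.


Speed = 0.6 * 3e5 km/s = 180000 km/s
Propagation delay = 2965 / 180000 = 0.0165 s = 16.4722 ms
Processing delay = 1.9 ms
Total one-way latency = 18.3722 ms


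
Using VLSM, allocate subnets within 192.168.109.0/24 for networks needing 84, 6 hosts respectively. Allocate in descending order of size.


84 hosts -> /25 (126 usable): 192.168.109.0/25
6 hosts -> /29 (6 usable): 192.168.109.128/29
Allocation: 192.168.109.0/25 (84 hosts, 126 usable); 192.168.109.128/29 (6 hosts, 6 usable)


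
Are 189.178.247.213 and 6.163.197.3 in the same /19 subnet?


Mask: 255.255.224.0
189.178.247.213 AND mask = 189.178.224.0
6.163.197.3 AND mask = 6.163.192.0
No, different subnets (189.178.224.0 vs 6.163.192.0)


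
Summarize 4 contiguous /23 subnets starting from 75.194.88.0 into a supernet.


Original prefix: /23
Number of subnets: 4 = 2^2
New prefix = 23 - 2 = 21
Supernet: 75.194.88.0/21


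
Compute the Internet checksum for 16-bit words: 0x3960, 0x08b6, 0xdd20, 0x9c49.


Sum all words (with carry folding):
+ 0x3960 = 0x3960
+ 0x08b6 = 0x4216
+ 0xdd20 = 0x1f37
+ 0x9c49 = 0xbb80
One's complement: ~0xbb80
Checksum = 0x447f


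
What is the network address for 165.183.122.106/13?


IP:   10100101.10110111.01111010.01101010
Mask: 11111111.11111000.00000000.00000000
AND operation:
Net:  10100101.10110000.00000000.00000000
Network: 165.176.0.0/13


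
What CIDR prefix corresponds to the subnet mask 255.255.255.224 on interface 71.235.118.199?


Binary: 11111111.11111111.11111111.11100000
Count leading 1s
Prefix: /27


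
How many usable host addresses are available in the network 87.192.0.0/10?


Host bits = 32 - 10 = 22
Total addresses = 2^22 = 4194304
Usable = total - 2 (network and broadcast)
Usable hosts: 4194302


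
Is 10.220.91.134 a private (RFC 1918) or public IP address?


RFC 1918 private ranges:
  10.0.0.0/8 (10.0.0.0 - 10.255.255.255)
  172.16.0.0/12 (172.16.0.0 - 172.31.255.255)
  192.168.0.0/16 (192.168.0.0 - 192.168.255.255)
Private (in 10.0.0.0/8)


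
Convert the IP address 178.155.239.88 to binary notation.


178 = 10110010
155 = 10011011
239 = 11101111
88 = 01011000
Binary: 10110010.10011011.11101111.01011000


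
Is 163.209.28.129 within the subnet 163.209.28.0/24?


Subnet network: 163.209.28.0
Test IP AND mask: 163.209.28.0
Yes, 163.209.28.129 is in 163.209.28.0/24


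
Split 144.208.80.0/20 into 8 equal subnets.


New prefix = 20 + 3 = 23
Each subnet has 512 addresses
  144.208.80.0/23
  144.208.82.0/23
  144.208.84.0/23
  144.208.86.0/23
  144.208.88.0/23
  144.208.90.0/23
  144.208.92.0/23
  144.208.94.0/23
Subnets: 144.208.80.0/23, 144.208.82.0/23, 144.208.84.0/23, 144.208.86.0/23, 144.208.88.0/23, 144.208.90.0/23, 144.208.92.0/23, 144.208.94.0/23


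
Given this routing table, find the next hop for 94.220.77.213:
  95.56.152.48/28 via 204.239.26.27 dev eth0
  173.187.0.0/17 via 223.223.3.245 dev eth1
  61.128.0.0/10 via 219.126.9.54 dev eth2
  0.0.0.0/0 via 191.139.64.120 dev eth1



Longest prefix match for 94.220.77.213:
  /28 95.56.152.48: no
  /17 173.187.0.0: no
  /10 61.128.0.0: no
  /0 0.0.0.0: MATCH
Selected: next-hop 191.139.64.120 via eth1 (matched /0)


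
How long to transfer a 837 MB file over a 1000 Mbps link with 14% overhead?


Effective throughput = 1000 * (1 - 14/100) = 860 Mbps
File size in Mb = 837 * 8 = 6696 Mb
Time = 6696 / 860
Time = 7.786 seconds


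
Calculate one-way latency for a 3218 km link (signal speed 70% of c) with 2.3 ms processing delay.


Speed = 0.7 * 3e5 km/s = 210000 km/s
Propagation delay = 3218 / 210000 = 0.0153 s = 15.3238 ms
Processing delay = 2.3 ms
Total one-way latency = 17.6238 ms


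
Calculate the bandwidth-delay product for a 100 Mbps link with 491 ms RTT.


BDP = bandwidth * RTT
= 100 Mbps * 491 ms
= 100 * 1e6 * 491 / 1000 bits
= 49100000 bits
= 6137500 bytes
= 5993.6523 KB
BDP = 49100000 bits (6137500 bytes)


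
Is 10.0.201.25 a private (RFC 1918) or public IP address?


RFC 1918 private ranges:
  10.0.0.0/8 (10.0.0.0 - 10.255.255.255)
  172.16.0.0/12 (172.16.0.0 - 172.31.255.255)
  192.168.0.0/16 (192.168.0.0 - 192.168.255.255)
Private (in 10.0.0.0/8)


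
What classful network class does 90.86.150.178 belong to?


First octet: 90
Binary: 01011010
0xxxxxxx -> Class A (1-126)
Class A, default mask 255.0.0.0 (/8)


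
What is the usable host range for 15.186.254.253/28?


Network: 15.186.254.240
Broadcast: 15.186.254.255
First usable = network + 1
Last usable = broadcast - 1
Range: 15.186.254.241 to 15.186.254.254


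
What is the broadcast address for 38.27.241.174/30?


Network: 38.27.241.172/30
Host bits = 2
Set all host bits to 1:
Broadcast: 38.27.241.175


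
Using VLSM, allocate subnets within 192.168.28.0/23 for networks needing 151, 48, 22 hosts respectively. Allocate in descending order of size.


151 hosts -> /24 (254 usable): 192.168.28.0/24
48 hosts -> /26 (62 usable): 192.168.29.0/26
22 hosts -> /27 (30 usable): 192.168.29.64/27
Allocation: 192.168.28.0/24 (151 hosts, 254 usable); 192.168.29.0/26 (48 hosts, 62 usable); 192.168.29.64/27 (22 hosts, 30 usable)


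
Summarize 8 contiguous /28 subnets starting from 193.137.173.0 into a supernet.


Original prefix: /28
Number of subnets: 8 = 2^3
New prefix = 28 - 3 = 25
Supernet: 193.137.173.0/25


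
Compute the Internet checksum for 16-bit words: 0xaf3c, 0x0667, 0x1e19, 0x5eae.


Sum all words (with carry folding):
+ 0xaf3c = 0xaf3c
+ 0x0667 = 0xb5a3
+ 0x1e19 = 0xd3bc
+ 0x5eae = 0x326b
One's complement: ~0x326b
Checksum = 0xcd94


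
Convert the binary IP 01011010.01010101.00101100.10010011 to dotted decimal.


01011010 = 90
01010101 = 85
00101100 = 44
10010011 = 147
IP: 90.85.44.147


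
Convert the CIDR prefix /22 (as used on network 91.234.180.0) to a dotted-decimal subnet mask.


/22 means 22 network bits, 10 host bits
Binary: 11111111111111111111110000000000
Mask: 255.255.252.0


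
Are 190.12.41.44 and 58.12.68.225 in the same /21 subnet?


Mask: 255.255.248.0
190.12.41.44 AND mask = 190.12.40.0
58.12.68.225 AND mask = 58.12.64.0
No, different subnets (190.12.40.0 vs 58.12.64.0)


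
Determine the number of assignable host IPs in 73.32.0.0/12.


Host bits = 32 - 12 = 20
Total addresses = 2^20 = 1048576
Usable = total - 2 (network and broadcast)
Usable hosts: 1048574


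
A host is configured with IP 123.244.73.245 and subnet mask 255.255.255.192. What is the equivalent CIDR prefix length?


Binary: 11111111.11111111.11111111.11000000
Count leading 1s
Prefix: /26


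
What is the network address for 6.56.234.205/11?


IP:   00000110.00111000.11101010.11001101
Mask: 11111111.11100000.00000000.00000000
AND operation:
Net:  00000110.00100000.00000000.00000000
Network: 6.32.0.0/11


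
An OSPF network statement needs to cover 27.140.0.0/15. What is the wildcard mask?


Subnet mask: 255.254.0.0
Wildcard = 255.255.255.255 - subnet mask
255 - 255 = 0
255 - 254 = 1
255 - 0 = 255
255 - 0 = 255
Wildcard: 0.1.255.255


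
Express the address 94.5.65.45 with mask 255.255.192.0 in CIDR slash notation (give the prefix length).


Binary: 11111111.11111111.11000000.00000000
Count leading 1s
Prefix: /18


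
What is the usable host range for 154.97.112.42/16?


Network: 154.97.0.0
Broadcast: 154.97.255.255
First usable = network + 1
Last usable = broadcast - 1
Range: 154.97.0.1 to 154.97.255.254


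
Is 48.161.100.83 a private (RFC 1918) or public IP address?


RFC 1918 private ranges:
  10.0.0.0/8 (10.0.0.0 - 10.255.255.255)
  172.16.0.0/12 (172.16.0.0 - 172.31.255.255)
  192.168.0.0/16 (192.168.0.0 - 192.168.255.255)
Public (not in any RFC 1918 range)


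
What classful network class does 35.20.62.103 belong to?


First octet: 35
Binary: 00100011
0xxxxxxx -> Class A (1-126)
Class A, default mask 255.0.0.0 (/8)


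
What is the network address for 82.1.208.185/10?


IP:   01010010.00000001.11010000.10111001
Mask: 11111111.11000000.00000000.00000000
AND operation:
Net:  01010010.00000000.00000000.00000000
Network: 82.0.0.0/10


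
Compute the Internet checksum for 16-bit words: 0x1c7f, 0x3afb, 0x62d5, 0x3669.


Sum all words (with carry folding):
+ 0x1c7f = 0x1c7f
+ 0x3afb = 0x577a
+ 0x62d5 = 0xba4f
+ 0x3669 = 0xf0b8
One's complement: ~0xf0b8
Checksum = 0x0f47


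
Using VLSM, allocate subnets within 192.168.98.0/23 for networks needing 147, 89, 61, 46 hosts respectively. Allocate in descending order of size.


147 hosts -> /24 (254 usable): 192.168.98.0/24
89 hosts -> /25 (126 usable): 192.168.99.0/25
61 hosts -> /26 (62 usable): 192.168.99.128/26
46 hosts -> /26 (62 usable): 192.168.99.192/26
Allocation: 192.168.98.0/24 (147 hosts, 254 usable); 192.168.99.0/25 (89 hosts, 126 usable); 192.168.99.128/26 (61 hosts, 62 usable); 192.168.99.192/26 (46 hosts, 62 usable)


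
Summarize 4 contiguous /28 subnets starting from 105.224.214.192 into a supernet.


Original prefix: /28
Number of subnets: 4 = 2^2
New prefix = 28 - 2 = 26
Supernet: 105.224.214.192/26


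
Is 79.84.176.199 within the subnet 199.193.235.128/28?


Subnet network: 199.193.235.128
Test IP AND mask: 79.84.176.192
No, 79.84.176.199 is not in 199.193.235.128/28


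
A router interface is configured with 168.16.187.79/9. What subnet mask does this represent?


/9 means 9 network bits, 23 host bits
Binary: 11111111100000000000000000000000
Mask: 255.128.0.0


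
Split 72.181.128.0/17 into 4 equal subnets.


New prefix = 17 + 2 = 19
Each subnet has 8192 addresses
  72.181.128.0/19
  72.181.160.0/19
  72.181.192.0/19
  72.181.224.0/19
Subnets: 72.181.128.0/19, 72.181.160.0/19, 72.181.192.0/19, 72.181.224.0/19


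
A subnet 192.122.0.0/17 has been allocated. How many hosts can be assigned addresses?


Host bits = 32 - 17 = 15
Total addresses = 2^15 = 32768
Usable = total - 2 (network and broadcast)
Usable hosts: 32766


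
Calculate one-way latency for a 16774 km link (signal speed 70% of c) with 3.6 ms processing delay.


Speed = 0.7 * 3e5 km/s = 210000 km/s
Propagation delay = 16774 / 210000 = 0.0799 s = 79.8762 ms
Processing delay = 3.6 ms
Total one-way latency = 83.4762 ms


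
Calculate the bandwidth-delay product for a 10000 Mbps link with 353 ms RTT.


BDP = bandwidth * RTT
= 10000 Mbps * 353 ms
= 10000 * 1e6 * 353 / 1000 bits
= 3530000000 bits
= 441250000 bytes
= 430908.2031 KB
BDP = 3530000000 bits (441250000 bytes)


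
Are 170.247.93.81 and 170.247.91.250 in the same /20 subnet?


Mask: 255.255.240.0
170.247.93.81 AND mask = 170.247.80.0
170.247.91.250 AND mask = 170.247.80.0
Yes, same subnet (170.247.80.0)


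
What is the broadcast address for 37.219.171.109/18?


Network: 37.219.128.0/18
Host bits = 14
Set all host bits to 1:
Broadcast: 37.219.191.255


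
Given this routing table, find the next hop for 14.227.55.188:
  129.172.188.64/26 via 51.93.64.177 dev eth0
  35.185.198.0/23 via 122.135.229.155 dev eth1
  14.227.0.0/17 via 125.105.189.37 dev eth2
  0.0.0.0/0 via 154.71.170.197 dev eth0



Longest prefix match for 14.227.55.188:
  /26 129.172.188.64: no
  /23 35.185.198.0: no
  /17 14.227.0.0: MATCH
  /0 0.0.0.0: MATCH
Selected: next-hop 125.105.189.37 via eth2 (matched /17)


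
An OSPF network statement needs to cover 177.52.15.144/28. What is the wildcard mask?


Subnet mask: 255.255.255.240
Wildcard = 255.255.255.255 - subnet mask
255 - 255 = 0
255 - 255 = 0
255 - 255 = 0
255 - 240 = 15
Wildcard: 0.0.0.15


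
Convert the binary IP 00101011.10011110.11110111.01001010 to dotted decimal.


00101011 = 43
10011110 = 158
11110111 = 247
01001010 = 74
IP: 43.158.247.74


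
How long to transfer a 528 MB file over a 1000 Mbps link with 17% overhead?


Effective throughput = 1000 * (1 - 17/100) = 830 Mbps
File size in Mb = 528 * 8 = 4224 Mb
Time = 4224 / 830
Time = 5.0892 seconds


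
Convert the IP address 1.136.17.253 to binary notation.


1 = 00000001
136 = 10001000
17 = 00010001
253 = 11111101
Binary: 00000001.10001000.00010001.11111101


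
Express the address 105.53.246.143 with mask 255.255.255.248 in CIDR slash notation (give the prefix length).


Binary: 11111111.11111111.11111111.11111000
Count leading 1s
Prefix: /29


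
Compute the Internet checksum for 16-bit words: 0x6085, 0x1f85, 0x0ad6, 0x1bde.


Sum all words (with carry folding):
+ 0x6085 = 0x6085
+ 0x1f85 = 0x800a
+ 0x0ad6 = 0x8ae0
+ 0x1bde = 0xa6be
One's complement: ~0xa6be
Checksum = 0x5941


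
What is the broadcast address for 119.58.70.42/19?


Network: 119.58.64.0/19
Host bits = 13
Set all host bits to 1:
Broadcast: 119.58.95.255


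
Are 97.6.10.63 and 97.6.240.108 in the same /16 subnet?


Mask: 255.255.0.0
97.6.10.63 AND mask = 97.6.0.0
97.6.240.108 AND mask = 97.6.0.0
Yes, same subnet (97.6.0.0)


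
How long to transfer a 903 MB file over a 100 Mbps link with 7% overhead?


Effective throughput = 100 * (1 - 7/100) = 93 Mbps
File size in Mb = 903 * 8 = 7224 Mb
Time = 7224 / 93
Time = 77.6774 seconds


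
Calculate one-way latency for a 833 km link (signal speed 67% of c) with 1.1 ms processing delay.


Speed = 0.67 * 3e5 km/s = 201000 km/s
Propagation delay = 833 / 201000 = 0.0041 s = 4.1443 ms
Processing delay = 1.1 ms
Total one-way latency = 5.2443 ms


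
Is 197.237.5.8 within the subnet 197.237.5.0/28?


Subnet network: 197.237.5.0
Test IP AND mask: 197.237.5.0
Yes, 197.237.5.8 is in 197.237.5.0/28


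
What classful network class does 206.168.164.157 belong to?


First octet: 206
Binary: 11001110
110xxxxx -> Class C (192-223)
Class C, default mask 255.255.255.0 (/24)


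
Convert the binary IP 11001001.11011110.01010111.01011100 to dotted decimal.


11001001 = 201
11011110 = 222
01010111 = 87
01011100 = 92
IP: 201.222.87.92


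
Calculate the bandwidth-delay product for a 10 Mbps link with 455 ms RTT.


BDP = bandwidth * RTT
= 10 Mbps * 455 ms
= 10 * 1e6 * 455 / 1000 bits
= 4550000 bits
= 568750 bytes
= 555.4199 KB
BDP = 4550000 bits (568750 bytes)


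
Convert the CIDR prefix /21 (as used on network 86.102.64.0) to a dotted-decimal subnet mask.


/21 means 21 network bits, 11 host bits
Binary: 11111111111111111111100000000000
Mask: 255.255.248.0


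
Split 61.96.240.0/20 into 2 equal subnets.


New prefix = 20 + 1 = 21
Each subnet has 2048 addresses
  61.96.240.0/21
  61.96.248.0/21
Subnets: 61.96.240.0/21, 61.96.248.0/21


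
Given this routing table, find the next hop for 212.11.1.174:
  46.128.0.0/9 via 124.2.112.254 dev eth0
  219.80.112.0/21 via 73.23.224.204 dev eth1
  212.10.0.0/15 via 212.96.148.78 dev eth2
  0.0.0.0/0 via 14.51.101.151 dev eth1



Longest prefix match for 212.11.1.174:
  /9 46.128.0.0: no
  /21 219.80.112.0: no
  /15 212.10.0.0: MATCH
  /0 0.0.0.0: MATCH
Selected: next-hop 212.96.148.78 via eth2 (matched /15)


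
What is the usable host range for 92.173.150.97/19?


Network: 92.173.128.0
Broadcast: 92.173.159.255
First usable = network + 1
Last usable = broadcast - 1
Range: 92.173.128.1 to 92.173.159.254


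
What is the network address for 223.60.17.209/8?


IP:   11011111.00111100.00010001.11010001
Mask: 11111111.00000000.00000000.00000000
AND operation:
Net:  11011111.00000000.00000000.00000000
Network: 223.0.0.0/8


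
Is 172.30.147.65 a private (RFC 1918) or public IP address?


RFC 1918 private ranges:
  10.0.0.0/8 (10.0.0.0 - 10.255.255.255)
  172.16.0.0/12 (172.16.0.0 - 172.31.255.255)
  192.168.0.0/16 (192.168.0.0 - 192.168.255.255)
Private (in 172.16.0.0/12)


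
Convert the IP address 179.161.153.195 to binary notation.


179 = 10110011
161 = 10100001
153 = 10011001
195 = 11000011
Binary: 10110011.10100001.10011001.11000011


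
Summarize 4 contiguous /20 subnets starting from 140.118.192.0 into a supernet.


Original prefix: /20
Number of subnets: 4 = 2^2
New prefix = 20 - 2 = 18
Supernet: 140.118.192.0/18


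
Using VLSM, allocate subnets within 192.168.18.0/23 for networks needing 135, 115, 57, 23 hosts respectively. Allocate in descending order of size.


135 hosts -> /24 (254 usable): 192.168.18.0/24
115 hosts -> /25 (126 usable): 192.168.19.0/25
57 hosts -> /26 (62 usable): 192.168.19.128/26
23 hosts -> /27 (30 usable): 192.168.19.192/27
Allocation: 192.168.18.0/24 (135 hosts, 254 usable); 192.168.19.0/25 (115 hosts, 126 usable); 192.168.19.128/26 (57 hosts, 62 usable); 192.168.19.192/27 (23 hosts, 30 usable)


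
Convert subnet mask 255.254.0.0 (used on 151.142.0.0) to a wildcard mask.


Subnet mask: 255.254.0.0
Wildcard = 255.255.255.255 - subnet mask
255 - 255 = 0
255 - 254 = 1
255 - 0 = 255
255 - 0 = 255
Wildcard: 0.1.255.255


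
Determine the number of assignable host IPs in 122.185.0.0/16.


Host bits = 32 - 16 = 16
Total addresses = 2^16 = 65536
Usable = total - 2 (network and broadcast)
Usable hosts: 65534


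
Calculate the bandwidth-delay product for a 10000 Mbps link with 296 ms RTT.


BDP = bandwidth * RTT
= 10000 Mbps * 296 ms
= 10000 * 1e6 * 296 / 1000 bits
= 2960000000 bits
= 370000000 bytes
= 361328.125 KB
BDP = 2960000000 bits (370000000 bytes)


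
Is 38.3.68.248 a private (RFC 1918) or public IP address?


RFC 1918 private ranges:
  10.0.0.0/8 (10.0.0.0 - 10.255.255.255)
  172.16.0.0/12 (172.16.0.0 - 172.31.255.255)
  192.168.0.0/16 (192.168.0.0 - 192.168.255.255)
Public (not in any RFC 1918 range)


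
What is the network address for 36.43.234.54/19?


IP:   00100100.00101011.11101010.00110110
Mask: 11111111.11111111.11100000.00000000
AND operation:
Net:  00100100.00101011.11100000.00000000
Network: 36.43.224.0/19


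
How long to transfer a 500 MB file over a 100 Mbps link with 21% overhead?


Effective throughput = 100 * (1 - 21/100) = 79 Mbps
File size in Mb = 500 * 8 = 4000 Mb
Time = 4000 / 79
Time = 50.6329 seconds


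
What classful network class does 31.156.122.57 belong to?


First octet: 31
Binary: 00011111
0xxxxxxx -> Class A (1-126)
Class A, default mask 255.0.0.0 (/8)


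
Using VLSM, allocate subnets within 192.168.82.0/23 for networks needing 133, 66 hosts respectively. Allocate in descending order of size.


133 hosts -> /24 (254 usable): 192.168.82.0/24
66 hosts -> /25 (126 usable): 192.168.83.0/25
Allocation: 192.168.82.0/24 (133 hosts, 254 usable); 192.168.83.0/25 (66 hosts, 126 usable)


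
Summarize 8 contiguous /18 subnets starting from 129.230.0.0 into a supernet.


Original prefix: /18
Number of subnets: 8 = 2^3
New prefix = 18 - 3 = 15
Supernet: 129.230.0.0/15


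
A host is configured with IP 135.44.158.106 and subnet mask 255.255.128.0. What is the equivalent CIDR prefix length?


Binary: 11111111.11111111.10000000.00000000
Count leading 1s
Prefix: /17


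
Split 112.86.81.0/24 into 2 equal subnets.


New prefix = 24 + 1 = 25
Each subnet has 128 addresses
  112.86.81.0/25
  112.86.81.128/25
Subnets: 112.86.81.0/25, 112.86.81.128/25


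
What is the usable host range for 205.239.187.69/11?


Network: 205.224.0.0
Broadcast: 205.255.255.255
First usable = network + 1
Last usable = broadcast - 1
Range: 205.224.0.1 to 205.255.255.254


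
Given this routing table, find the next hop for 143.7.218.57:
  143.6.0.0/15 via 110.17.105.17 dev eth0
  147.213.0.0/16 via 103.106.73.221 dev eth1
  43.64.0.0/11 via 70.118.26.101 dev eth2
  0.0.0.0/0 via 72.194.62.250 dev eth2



Longest prefix match for 143.7.218.57:
  /15 143.6.0.0: MATCH
  /16 147.213.0.0: no
  /11 43.64.0.0: no
  /0 0.0.0.0: MATCH
Selected: next-hop 110.17.105.17 via eth0 (matched /15)


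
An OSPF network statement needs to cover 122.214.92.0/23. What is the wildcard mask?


Subnet mask: 255.255.254.0
Wildcard = 255.255.255.255 - subnet mask
255 - 255 = 0
255 - 255 = 0
255 - 254 = 1
255 - 0 = 255
Wildcard: 0.0.1.255


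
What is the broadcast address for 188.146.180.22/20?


Network: 188.146.176.0/20
Host bits = 12
Set all host bits to 1:
Broadcast: 188.146.191.255


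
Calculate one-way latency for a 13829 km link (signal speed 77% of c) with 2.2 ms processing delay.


Speed = 0.77 * 3e5 km/s = 231000 km/s
Propagation delay = 13829 / 231000 = 0.0599 s = 59.8658 ms
Processing delay = 2.2 ms
Total one-way latency = 62.0658 ms


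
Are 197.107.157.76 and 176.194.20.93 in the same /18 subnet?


Mask: 255.255.192.0
197.107.157.76 AND mask = 197.107.128.0
176.194.20.93 AND mask = 176.194.0.0
No, different subnets (197.107.128.0 vs 176.194.0.0)


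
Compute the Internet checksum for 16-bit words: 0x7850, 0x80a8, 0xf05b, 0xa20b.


Sum all words (with carry folding):
+ 0x7850 = 0x7850
+ 0x80a8 = 0xf8f8
+ 0xf05b = 0xe954
+ 0xa20b = 0x8b60
One's complement: ~0x8b60
Checksum = 0x749f


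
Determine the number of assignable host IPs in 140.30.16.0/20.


Host bits = 32 - 20 = 12
Total addresses = 2^12 = 4096
Usable = total - 2 (network and broadcast)
Usable hosts: 4094


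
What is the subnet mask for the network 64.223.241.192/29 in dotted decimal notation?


/29 means 29 network bits, 3 host bits
Binary: 11111111111111111111111111111000
Mask: 255.255.255.248


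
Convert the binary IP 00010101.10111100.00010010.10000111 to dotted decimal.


00010101 = 21
10111100 = 188
00010010 = 18
10000111 = 135
IP: 21.188.18.135


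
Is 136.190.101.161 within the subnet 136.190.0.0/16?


Subnet network: 136.190.0.0
Test IP AND mask: 136.190.0.0
Yes, 136.190.101.161 is in 136.190.0.0/16


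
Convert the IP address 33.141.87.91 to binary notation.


33 = 00100001
141 = 10001101
87 = 01010111
91 = 01011011
Binary: 00100001.10001101.01010111.01011011


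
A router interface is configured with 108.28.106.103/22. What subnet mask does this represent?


/22 means 22 network bits, 10 host bits
Binary: 11111111111111111111110000000000
Mask: 255.255.252.0


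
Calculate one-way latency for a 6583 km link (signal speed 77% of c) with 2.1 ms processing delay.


Speed = 0.77 * 3e5 km/s = 231000 km/s
Propagation delay = 6583 / 231000 = 0.0285 s = 28.4978 ms
Processing delay = 2.1 ms
Total one-way latency = 30.5978 ms


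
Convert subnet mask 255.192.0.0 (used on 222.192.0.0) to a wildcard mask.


Subnet mask: 255.192.0.0
Wildcard = 255.255.255.255 - subnet mask
255 - 255 = 0
255 - 192 = 63
255 - 0 = 255
255 - 0 = 255
Wildcard: 0.63.255.255


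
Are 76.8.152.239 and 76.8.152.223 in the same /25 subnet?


Mask: 255.255.255.128
76.8.152.239 AND mask = 76.8.152.128
76.8.152.223 AND mask = 76.8.152.128
Yes, same subnet (76.8.152.128)


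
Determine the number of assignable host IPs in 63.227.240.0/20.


Host bits = 32 - 20 = 12
Total addresses = 2^12 = 4096
Usable = total - 2 (network and broadcast)
Usable hosts: 4094


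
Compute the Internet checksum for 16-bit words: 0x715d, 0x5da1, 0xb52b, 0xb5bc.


Sum all words (with carry folding):
+ 0x715d = 0x715d
+ 0x5da1 = 0xcefe
+ 0xb52b = 0x842a
+ 0xb5bc = 0x39e7
One's complement: ~0x39e7
Checksum = 0xc618


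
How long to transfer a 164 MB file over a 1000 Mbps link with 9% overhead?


Effective throughput = 1000 * (1 - 9/100) = 910 Mbps
File size in Mb = 164 * 8 = 1312 Mb
Time = 1312 / 910
Time = 1.4418 seconds


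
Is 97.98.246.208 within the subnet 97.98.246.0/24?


Subnet network: 97.98.246.0
Test IP AND mask: 97.98.246.0
Yes, 97.98.246.208 is in 97.98.246.0/24


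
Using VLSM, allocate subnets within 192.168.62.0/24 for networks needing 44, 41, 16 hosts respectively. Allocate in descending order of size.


44 hosts -> /26 (62 usable): 192.168.62.0/26
41 hosts -> /26 (62 usable): 192.168.62.64/26
16 hosts -> /27 (30 usable): 192.168.62.128/27
Allocation: 192.168.62.0/26 (44 hosts, 62 usable); 192.168.62.64/26 (41 hosts, 62 usable); 192.168.62.128/27 (16 hosts, 30 usable)
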